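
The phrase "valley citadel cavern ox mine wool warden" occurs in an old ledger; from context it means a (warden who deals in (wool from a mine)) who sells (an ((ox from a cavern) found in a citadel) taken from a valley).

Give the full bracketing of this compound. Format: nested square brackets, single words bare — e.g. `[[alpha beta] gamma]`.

[[valley [citadel [cavern ox]]] [[mine wool] warden]]

Overall it is a kind of warden (specifically "mine wool warden"); the modifier is "valley citadel cavern ox".
Inside "valley citadel cavern ox": head "ox" (specifically "citadel cavern ox"), modifier "valley".
Inside "citadel cavern ox": head "ox" (specifically "cavern ox"), modifier "citadel".
Inside "cavern ox": head "ox", modifier "cavern".
Inside "mine wool warden": head "warden", modifier "mine wool".
Inside "mine wool": head "wool", modifier "mine".
Assembled: [[valley [citadel [cavern ox]]] [[mine wool] warden]].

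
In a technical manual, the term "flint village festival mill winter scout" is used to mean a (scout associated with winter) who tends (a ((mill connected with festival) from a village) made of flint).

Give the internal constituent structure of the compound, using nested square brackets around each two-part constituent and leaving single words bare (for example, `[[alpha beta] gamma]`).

[[flint [village [festival mill]]] [winter scout]]

At the top level: head "scout" (specifically "winter scout"); modifier "flint village festival mill".
Within "flint village festival mill", the head is "mill" (specifically "village festival mill") and the modifier is "flint".
Within "village festival mill", the head is "mill" (specifically "festival mill") and the modifier is "village".
Within "festival mill", the head is "mill" and the modifier is "festival".
Within "winter scout", the head is "scout" and the modifier is "winter".
So the structure is [[flint [village [festival mill]]] [winter scout]].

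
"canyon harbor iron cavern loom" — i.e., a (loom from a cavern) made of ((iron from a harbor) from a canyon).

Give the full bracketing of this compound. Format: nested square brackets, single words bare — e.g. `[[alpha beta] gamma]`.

[[canyon [harbor iron]] [cavern loom]]

At the top level: head "loom" (specifically "cavern loom"); modifier "canyon harbor iron".
Within "canyon harbor iron", the head is "iron" (specifically "harbor iron") and the modifier is "canyon".
Within "harbor iron", the head is "iron" and the modifier is "harbor".
Within "cavern loom", the head is "loom" and the modifier is "cavern".
Putting it together: [[canyon [harbor iron]] [cavern loom]].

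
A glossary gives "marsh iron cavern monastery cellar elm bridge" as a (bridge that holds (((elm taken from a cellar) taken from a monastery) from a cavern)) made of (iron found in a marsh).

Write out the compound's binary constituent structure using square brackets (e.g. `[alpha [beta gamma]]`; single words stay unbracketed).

[[marsh iron] [[cavern [monastery [cellar elm]]] bridge]]

The outermost head in the paraphrase is "bridge" (specifically "cavern monastery cellar elm bridge"), modified by "marsh iron".
Inside "marsh iron": head "iron", modifier "marsh".
Inside "cavern monastery cellar elm bridge": head "bridge", modifier "cavern monastery cellar elm".
Inside "cavern monastery cellar elm": head "elm" (specifically "monastery cellar elm"), modifier "cavern".
Inside "monastery cellar elm": head "elm" (specifically "cellar elm"), modifier "monastery".
Inside "cellar elm": head "elm", modifier "cellar".
So the structure is [[marsh iron] [[cavern [monastery [cellar elm]]] bridge]].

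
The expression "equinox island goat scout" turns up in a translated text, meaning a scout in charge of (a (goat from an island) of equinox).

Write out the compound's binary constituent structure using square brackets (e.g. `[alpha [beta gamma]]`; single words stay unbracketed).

[[equinox [island goat]] scout]

The outermost head in the paraphrase is "scout", modified by "equinox island goat".
Inside "equinox island goat": head "goat" (specifically "island goat"), modifier "equinox".
Inside "island goat": head "goat", modifier "island".
Putting it together: [[equinox [island goat]] scout].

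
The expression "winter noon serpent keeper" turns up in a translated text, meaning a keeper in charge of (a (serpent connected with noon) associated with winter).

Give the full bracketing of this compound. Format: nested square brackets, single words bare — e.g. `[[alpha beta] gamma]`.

[[winter [noon serpent]] keeper]

At the top level: head "keeper"; modifier "winter noon serpent".
"winter noon serpent" → head "serpent" (specifically "noon serpent"), modifier "winter".
"noon serpent" → head "serpent", modifier "noon".
Assembled: [[winter [noon serpent]] keeper].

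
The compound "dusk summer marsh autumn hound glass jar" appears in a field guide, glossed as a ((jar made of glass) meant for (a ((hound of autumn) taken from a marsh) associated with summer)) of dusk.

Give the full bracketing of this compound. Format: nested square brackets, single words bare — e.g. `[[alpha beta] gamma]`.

[dusk [[summer [marsh [autumn hound]]] [glass jar]]]

Whole compound: head "jar" (specifically "summer marsh autumn hound glass jar"), modifier "dusk".
"summer marsh autumn hound glass jar" → head "jar" (specifically "glass jar"), modifier "summer marsh autumn hound".
"summer marsh autumn hound" → head "hound" (specifically "marsh autumn hound"), modifier "summer".
"marsh autumn hound" → head "hound" (specifically "autumn hound"), modifier "marsh".
"autumn hound" → head "hound", modifier "autumn".
"glass jar" → head "jar", modifier "glass".
So the structure is [dusk [[summer [marsh [autumn hound]]] [glass jar]]].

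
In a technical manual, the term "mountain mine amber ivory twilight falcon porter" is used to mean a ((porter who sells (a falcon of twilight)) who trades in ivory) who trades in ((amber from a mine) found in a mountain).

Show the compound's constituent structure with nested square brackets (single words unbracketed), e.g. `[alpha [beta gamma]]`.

Whole compound: head "porter" (specifically "ivory twilight falcon porter"), modifier "mountain mine amber".
Inside "mountain mine amber": head "amber" (specifically "mine amber"), modifier "mountain".
Inside "mine amber": head "amber", modifier "mine".
Inside "ivory twilight falcon porter": head "porter" (specifically "twilight falcon porter"), modifier "ivory".
Inside "twilight falcon porter": head "porter", modifier "twilight falcon".
Inside "twilight falcon": head "falcon", modifier "twilight".
So the structure is [[mountain [mine amber]] [ivory [[twilight falcon] porter]]].

[[mountain [mine amber]] [ivory [[twilight falcon] porter]]]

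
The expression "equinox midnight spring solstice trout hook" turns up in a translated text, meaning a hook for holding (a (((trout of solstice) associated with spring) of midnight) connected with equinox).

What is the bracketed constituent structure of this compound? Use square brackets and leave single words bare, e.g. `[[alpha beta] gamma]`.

Whole compound: head "hook", modifier "equinox midnight spring solstice trout".
Within "equinox midnight spring solstice trout", the head is "trout" (specifically "midnight spring solstice trout") and the modifier is "equinox".
Within "midnight spring solstice trout", the head is "trout" (specifically "spring solstice trout") and the modifier is "midnight".
Within "spring solstice trout", the head is "trout" (specifically "solstice trout") and the modifier is "spring".
Within "solstice trout", the head is "trout" and the modifier is "solstice".
Assembled: [[equinox [midnight [spring [solstice trout]]]] hook].

[[equinox [midnight [spring [solstice trout]]]] hook]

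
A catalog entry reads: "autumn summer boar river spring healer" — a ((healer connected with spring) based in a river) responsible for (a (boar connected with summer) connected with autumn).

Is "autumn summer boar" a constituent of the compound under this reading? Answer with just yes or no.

yes

The paraphrase groups the words so that "autumn summer boar" is one unit: it corresponds to a single parenthesized sub-phrase.
The full structure is [[autumn [summer boar]] [river [spring healer]]], in which [autumn summer boar] is a constituent.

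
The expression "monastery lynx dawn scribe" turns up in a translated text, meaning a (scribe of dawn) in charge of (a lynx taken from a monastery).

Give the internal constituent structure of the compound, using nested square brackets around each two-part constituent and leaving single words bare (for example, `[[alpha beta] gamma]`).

Whole compound: head "scribe" (specifically "dawn scribe"), modifier "monastery lynx".
"monastery lynx" → head "lynx", modifier "monastery".
"dawn scribe" → head "scribe", modifier "dawn".
Putting it together: [[monastery lynx] [dawn scribe]].

[[monastery lynx] [dawn scribe]]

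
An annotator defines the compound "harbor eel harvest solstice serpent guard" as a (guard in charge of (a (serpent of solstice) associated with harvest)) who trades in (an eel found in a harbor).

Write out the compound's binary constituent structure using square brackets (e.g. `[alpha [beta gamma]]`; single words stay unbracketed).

Whole compound: head "guard" (specifically "harvest solstice serpent guard"), modifier "harbor eel".
Inside "harbor eel": head "eel", modifier "harbor".
Inside "harvest solstice serpent guard": head "guard", modifier "harvest solstice serpent".
Inside "harvest solstice serpent": head "serpent" (specifically "solstice serpent"), modifier "harvest".
Inside "solstice serpent": head "serpent", modifier "solstice".
Assembled: [[harbor eel] [[harvest [solstice serpent]] guard]].

[[harbor eel] [[harvest [solstice serpent]] guard]]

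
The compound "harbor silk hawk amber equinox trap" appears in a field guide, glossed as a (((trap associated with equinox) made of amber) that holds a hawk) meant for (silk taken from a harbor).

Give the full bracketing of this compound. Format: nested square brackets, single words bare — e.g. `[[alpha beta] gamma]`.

[[harbor silk] [hawk [amber [equinox trap]]]]

The outermost head in the paraphrase is "trap" (specifically "hawk amber equinox trap"), modified by "harbor silk".
Inside "harbor silk": head "silk", modifier "harbor".
Inside "hawk amber equinox trap": head "trap" (specifically "amber equinox trap"), modifier "hawk".
Inside "amber equinox trap": head "trap" (specifically "equinox trap"), modifier "amber".
Inside "equinox trap": head "trap", modifier "equinox".
Assembled: [[harbor silk] [hawk [amber [equinox trap]]]].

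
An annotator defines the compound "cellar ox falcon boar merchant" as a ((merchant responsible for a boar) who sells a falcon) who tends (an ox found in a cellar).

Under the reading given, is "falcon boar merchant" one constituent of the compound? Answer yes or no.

yes

The paraphrase groups the words so that "falcon boar merchant" is one unit: it corresponds to a single parenthesized sub-phrase.
The full structure is [[cellar ox] [falcon [boar merchant]]], in which [falcon boar merchant] is a constituent.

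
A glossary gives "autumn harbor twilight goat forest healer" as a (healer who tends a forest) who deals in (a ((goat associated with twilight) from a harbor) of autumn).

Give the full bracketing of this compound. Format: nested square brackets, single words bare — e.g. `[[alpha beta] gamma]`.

Overall it is a kind of healer (specifically "forest healer"); the modifier is "autumn harbor twilight goat".
"autumn harbor twilight goat" → head "goat" (specifically "harbor twilight goat"), modifier "autumn".
"harbor twilight goat" → head "goat" (specifically "twilight goat"), modifier "harbor".
"twilight goat" → head "goat", modifier "twilight".
"forest healer" → head "healer", modifier "forest".
Putting it together: [[autumn [harbor [twilight goat]]] [forest healer]].

[[autumn [harbor [twilight goat]]] [forest healer]]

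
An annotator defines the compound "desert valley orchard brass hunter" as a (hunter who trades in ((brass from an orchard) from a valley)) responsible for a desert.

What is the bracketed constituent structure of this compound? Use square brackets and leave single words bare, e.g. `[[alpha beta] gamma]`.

At the top level: head "hunter" (specifically "valley orchard brass hunter"); modifier "desert".
Inside "valley orchard brass hunter": head "hunter", modifier "valley orchard brass".
Inside "valley orchard brass": head "brass" (specifically "orchard brass"), modifier "valley".
Inside "orchard brass": head "brass", modifier "orchard".
Putting it together: [desert [[valley [orchard brass]] hunter]].

[desert [[valley [orchard brass]] hunter]]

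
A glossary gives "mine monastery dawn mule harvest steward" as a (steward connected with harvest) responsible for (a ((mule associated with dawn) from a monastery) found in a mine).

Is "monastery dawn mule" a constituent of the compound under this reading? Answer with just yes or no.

The paraphrase groups the words so that "monastery dawn mule" is one unit: it corresponds to a single parenthesized sub-phrase.
The full structure is [[mine [monastery [dawn mule]]] [harvest steward]], in which [monastery dawn mule] is a constituent.

yes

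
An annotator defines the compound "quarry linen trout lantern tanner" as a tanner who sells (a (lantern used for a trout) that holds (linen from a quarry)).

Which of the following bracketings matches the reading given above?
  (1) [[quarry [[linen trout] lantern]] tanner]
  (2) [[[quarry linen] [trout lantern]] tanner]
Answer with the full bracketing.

The paraphrase's head is the "tanner" part ("tanner"); its modifier is "quarry linen trout lantern".
That top-level split, carried through the inner groups, gives [[[quarry linen] [trout lantern]] tanner].

[[[quarry linen] [trout lantern]] tanner]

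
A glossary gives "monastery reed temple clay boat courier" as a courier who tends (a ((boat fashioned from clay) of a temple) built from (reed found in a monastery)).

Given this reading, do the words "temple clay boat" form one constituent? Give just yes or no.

The paraphrase groups the words so that "temple clay boat" is one unit: it corresponds to a single parenthesized sub-phrase.
The full structure is [[[monastery reed] [temple [clay boat]]] courier], in which [temple clay boat] is a constituent.

yes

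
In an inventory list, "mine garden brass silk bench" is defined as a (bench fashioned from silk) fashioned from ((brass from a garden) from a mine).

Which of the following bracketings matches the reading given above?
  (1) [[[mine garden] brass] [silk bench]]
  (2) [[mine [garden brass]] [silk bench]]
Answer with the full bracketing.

The paraphrase's head is the "bench" part ("silk bench"); its modifier is "mine garden brass".
That top-level split, carried through the inner groups, gives [[mine [garden brass]] [silk bench]].

[[mine [garden brass]] [silk bench]]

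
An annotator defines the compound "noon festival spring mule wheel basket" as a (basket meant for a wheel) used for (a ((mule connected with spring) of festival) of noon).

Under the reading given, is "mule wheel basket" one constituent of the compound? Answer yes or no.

no

The top-level split is [noon festival spring mule] [wheel basket]; the full structure is [[noon [festival [spring mule]]] [wheel basket]].
"mule wheel basket" straddles a constituent boundary, so it is not a single unit.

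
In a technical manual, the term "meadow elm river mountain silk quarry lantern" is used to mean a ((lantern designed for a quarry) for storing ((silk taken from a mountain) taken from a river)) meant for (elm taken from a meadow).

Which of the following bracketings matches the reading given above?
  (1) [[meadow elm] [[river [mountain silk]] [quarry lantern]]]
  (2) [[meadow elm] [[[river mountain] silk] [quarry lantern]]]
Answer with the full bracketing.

[[meadow elm] [[river [mountain silk]] [quarry lantern]]]

The paraphrase's head is the "lantern" part ("river mountain silk quarry lantern"); its modifier is "meadow elm".
That top-level split, carried through the inner groups, gives [[meadow elm] [[river [mountain silk]] [quarry lantern]]].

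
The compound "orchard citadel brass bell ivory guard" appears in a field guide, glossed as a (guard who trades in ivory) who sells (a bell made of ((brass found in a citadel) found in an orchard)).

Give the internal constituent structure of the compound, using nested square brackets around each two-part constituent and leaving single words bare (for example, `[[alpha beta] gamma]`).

Whole compound: head "guard" (specifically "ivory guard"), modifier "orchard citadel brass bell".
Inside "orchard citadel brass bell": head "bell", modifier "orchard citadel brass".
Inside "orchard citadel brass": head "brass" (specifically "citadel brass"), modifier "orchard".
Inside "citadel brass": head "brass", modifier "citadel".
Inside "ivory guard": head "guard", modifier "ivory".
Putting it together: [[[orchard [citadel brass]] bell] [ivory guard]].

[[[orchard [citadel brass]] bell] [ivory guard]]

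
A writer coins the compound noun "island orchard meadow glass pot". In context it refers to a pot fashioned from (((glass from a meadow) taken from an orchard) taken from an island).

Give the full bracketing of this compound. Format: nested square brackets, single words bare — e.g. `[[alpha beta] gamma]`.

Whole compound: head "pot", modifier "island orchard meadow glass".
"island orchard meadow glass" → head "glass" (specifically "orchard meadow glass"), modifier "island".
"orchard meadow glass" → head "glass" (specifically "meadow glass"), modifier "orchard".
"meadow glass" → head "glass", modifier "meadow".
Putting it together: [[island [orchard [meadow glass]]] pot].

[[island [orchard [meadow glass]]] pot]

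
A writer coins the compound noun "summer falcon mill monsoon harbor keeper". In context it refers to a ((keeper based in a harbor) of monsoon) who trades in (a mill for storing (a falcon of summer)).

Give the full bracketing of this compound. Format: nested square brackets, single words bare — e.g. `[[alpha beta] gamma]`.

Overall it is a kind of keeper (specifically "monsoon harbor keeper"); the modifier is "summer falcon mill".
"summer falcon mill" → head "mill", modifier "summer falcon".
"summer falcon" → head "falcon", modifier "summer".
"monsoon harbor keeper" → head "keeper" (specifically "harbor keeper"), modifier "monsoon".
"harbor keeper" → head "keeper", modifier "harbor".
So the structure is [[[summer falcon] mill] [monsoon [harbor keeper]]].

[[[summer falcon] mill] [monsoon [harbor keeper]]]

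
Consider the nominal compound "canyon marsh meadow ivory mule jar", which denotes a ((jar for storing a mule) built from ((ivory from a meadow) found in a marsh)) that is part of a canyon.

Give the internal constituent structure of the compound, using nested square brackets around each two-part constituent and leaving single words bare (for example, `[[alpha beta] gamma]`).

[canyon [[marsh [meadow ivory]] [mule jar]]]

The outermost head in the paraphrase is "jar" (specifically "marsh meadow ivory mule jar"), modified by "canyon".
"marsh meadow ivory mule jar" → head "jar" (specifically "mule jar"), modifier "marsh meadow ivory".
"marsh meadow ivory" → head "ivory" (specifically "meadow ivory"), modifier "marsh".
"meadow ivory" → head "ivory", modifier "meadow".
"mule jar" → head "jar", modifier "mule".
Putting it together: [canyon [[marsh [meadow ivory]] [mule jar]]].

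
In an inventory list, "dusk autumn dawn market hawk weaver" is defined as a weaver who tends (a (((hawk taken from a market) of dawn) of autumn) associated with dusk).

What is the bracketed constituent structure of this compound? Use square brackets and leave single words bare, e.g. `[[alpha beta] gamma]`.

[[dusk [autumn [dawn [market hawk]]]] weaver]

Whole compound: head "weaver", modifier "dusk autumn dawn market hawk".
Within "dusk autumn dawn market hawk", the head is "hawk" (specifically "autumn dawn market hawk") and the modifier is "dusk".
Within "autumn dawn market hawk", the head is "hawk" (specifically "dawn market hawk") and the modifier is "autumn".
Within "dawn market hawk", the head is "hawk" (specifically "market hawk") and the modifier is "dawn".
Within "market hawk", the head is "hawk" and the modifier is "market".
So the structure is [[dusk [autumn [dawn [market hawk]]]] weaver].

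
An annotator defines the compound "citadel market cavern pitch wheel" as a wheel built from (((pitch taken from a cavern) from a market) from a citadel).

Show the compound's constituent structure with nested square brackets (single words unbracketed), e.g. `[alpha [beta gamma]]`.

The outermost head in the paraphrase is "wheel", modified by "citadel market cavern pitch".
"citadel market cavern pitch" → head "pitch" (specifically "market cavern pitch"), modifier "citadel".
"market cavern pitch" → head "pitch" (specifically "cavern pitch"), modifier "market".
"cavern pitch" → head "pitch", modifier "cavern".
Assembled: [[citadel [market [cavern pitch]]] wheel].

[[citadel [market [cavern pitch]]] wheel]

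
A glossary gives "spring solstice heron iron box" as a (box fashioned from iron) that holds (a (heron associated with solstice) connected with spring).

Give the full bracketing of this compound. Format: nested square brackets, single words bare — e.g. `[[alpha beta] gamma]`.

Overall it is a kind of box (specifically "iron box"); the modifier is "spring solstice heron".
"spring solstice heron" → head "heron" (specifically "solstice heron"), modifier "spring".
"solstice heron" → head "heron", modifier "solstice".
"iron box" → head "box", modifier "iron".
Putting it together: [[spring [solstice heron]] [iron box]].

[[spring [solstice heron]] [iron box]]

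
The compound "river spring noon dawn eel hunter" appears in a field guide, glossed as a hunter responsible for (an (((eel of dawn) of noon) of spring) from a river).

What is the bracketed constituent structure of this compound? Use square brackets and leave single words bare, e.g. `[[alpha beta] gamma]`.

At the top level: head "hunter"; modifier "river spring noon dawn eel".
Within "river spring noon dawn eel", the head is "eel" (specifically "spring noon dawn eel") and the modifier is "river".
Within "spring noon dawn eel", the head is "eel" (specifically "noon dawn eel") and the modifier is "spring".
Within "noon dawn eel", the head is "eel" (specifically "dawn eel") and the modifier is "noon".
Within "dawn eel", the head is "eel" and the modifier is "dawn".
Assembled: [[river [spring [noon [dawn eel]]]] hunter].

[[river [spring [noon [dawn eel]]]] hunter]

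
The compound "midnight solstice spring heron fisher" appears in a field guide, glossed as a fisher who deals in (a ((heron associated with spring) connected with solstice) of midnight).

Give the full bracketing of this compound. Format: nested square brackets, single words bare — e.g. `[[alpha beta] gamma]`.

[[midnight [solstice [spring heron]]] fisher]

At the top level: head "fisher"; modifier "midnight solstice spring heron".
"midnight solstice spring heron" → head "heron" (specifically "solstice spring heron"), modifier "midnight".
"solstice spring heron" → head "heron" (specifically "spring heron"), modifier "solstice".
"spring heron" → head "heron", modifier "spring".
Assembled: [[midnight [solstice [spring heron]]] fisher].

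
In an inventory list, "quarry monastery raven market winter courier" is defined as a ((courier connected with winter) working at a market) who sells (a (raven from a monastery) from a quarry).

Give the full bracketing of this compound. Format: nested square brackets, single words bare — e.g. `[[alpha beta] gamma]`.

The outermost head in the paraphrase is "courier" (specifically "market winter courier"), modified by "quarry monastery raven".
Inside "quarry monastery raven": head "raven" (specifically "monastery raven"), modifier "quarry".
Inside "monastery raven": head "raven", modifier "monastery".
Inside "market winter courier": head "courier" (specifically "winter courier"), modifier "market".
Inside "winter courier": head "courier", modifier "winter".
Putting it together: [[quarry [monastery raven]] [market [winter courier]]].

[[quarry [monastery raven]] [market [winter courier]]]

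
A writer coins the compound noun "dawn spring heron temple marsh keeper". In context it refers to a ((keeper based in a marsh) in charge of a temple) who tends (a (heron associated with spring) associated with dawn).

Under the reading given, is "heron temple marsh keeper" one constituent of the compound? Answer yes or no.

The top-level split is [dawn spring heron] [temple marsh keeper]; the full structure is [[dawn [spring heron]] [temple [marsh keeper]]].
"heron temple marsh keeper" straddles a constituent boundary, so it is not a single unit.

no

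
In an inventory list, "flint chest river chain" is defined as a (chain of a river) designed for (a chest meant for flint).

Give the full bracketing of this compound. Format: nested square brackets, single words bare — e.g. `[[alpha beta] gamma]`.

[[flint chest] [river chain]]

Overall it is a kind of chain (specifically "river chain"); the modifier is "flint chest".
Within "flint chest", the head is "chest" and the modifier is "flint".
Within "river chain", the head is "chain" and the modifier is "river".
So the structure is [[flint chest] [river chain]].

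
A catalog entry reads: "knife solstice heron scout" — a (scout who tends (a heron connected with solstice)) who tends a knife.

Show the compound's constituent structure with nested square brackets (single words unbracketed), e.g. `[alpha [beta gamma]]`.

[knife [[solstice heron] scout]]

Overall it is a kind of scout (specifically "solstice heron scout"); the modifier is "knife".
Inside "solstice heron scout": head "scout", modifier "solstice heron".
Inside "solstice heron": head "heron", modifier "solstice".
So the structure is [knife [[solstice heron] scout]].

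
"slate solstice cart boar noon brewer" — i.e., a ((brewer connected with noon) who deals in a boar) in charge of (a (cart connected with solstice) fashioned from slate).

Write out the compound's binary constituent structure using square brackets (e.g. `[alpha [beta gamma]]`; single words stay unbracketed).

[[slate [solstice cart]] [boar [noon brewer]]]

Overall it is a kind of brewer (specifically "boar noon brewer"); the modifier is "slate solstice cart".
Inside "slate solstice cart": head "cart" (specifically "solstice cart"), modifier "slate".
Inside "solstice cart": head "cart", modifier "solstice".
Inside "boar noon brewer": head "brewer" (specifically "noon brewer"), modifier "boar".
Inside "noon brewer": head "brewer", modifier "noon".
Assembled: [[slate [solstice cart]] [boar [noon brewer]]].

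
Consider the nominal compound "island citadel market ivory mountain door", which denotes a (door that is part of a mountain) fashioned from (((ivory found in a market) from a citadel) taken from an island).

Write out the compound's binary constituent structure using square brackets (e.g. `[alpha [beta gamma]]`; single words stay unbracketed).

Overall it is a kind of door (specifically "mountain door"); the modifier is "island citadel market ivory".
"island citadel market ivory" → head "ivory" (specifically "citadel market ivory"), modifier "island".
"citadel market ivory" → head "ivory" (specifically "market ivory"), modifier "citadel".
"market ivory" → head "ivory", modifier "market".
"mountain door" → head "door", modifier "mountain".
Assembled: [[island [citadel [market ivory]]] [mountain door]].

[[island [citadel [market ivory]]] [mountain door]]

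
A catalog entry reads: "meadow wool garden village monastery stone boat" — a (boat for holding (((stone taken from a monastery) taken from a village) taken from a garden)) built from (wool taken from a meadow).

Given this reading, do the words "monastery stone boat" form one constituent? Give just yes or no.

The top-level split is [meadow wool] [garden village monastery stone boat]; the full structure is [[meadow wool] [[garden [village [monastery stone]]] boat]].
"monastery stone boat" straddles a constituent boundary, so it is not a single unit.

no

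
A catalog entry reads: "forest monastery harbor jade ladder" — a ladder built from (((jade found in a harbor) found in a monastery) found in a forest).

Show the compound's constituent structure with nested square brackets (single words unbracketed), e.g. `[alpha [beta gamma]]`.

[[forest [monastery [harbor jade]]] ladder]

Overall it is a kind of ladder; the modifier is "forest monastery harbor jade".
Within "forest monastery harbor jade", the head is "jade" (specifically "monastery harbor jade") and the modifier is "forest".
Within "monastery harbor jade", the head is "jade" (specifically "harbor jade") and the modifier is "monastery".
Within "harbor jade", the head is "jade" and the modifier is "harbor".
Assembled: [[forest [monastery [harbor jade]]] ladder].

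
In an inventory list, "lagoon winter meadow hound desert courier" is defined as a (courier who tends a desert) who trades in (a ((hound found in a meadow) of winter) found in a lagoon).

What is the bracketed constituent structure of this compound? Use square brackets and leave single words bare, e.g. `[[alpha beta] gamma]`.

At the top level: head "courier" (specifically "desert courier"); modifier "lagoon winter meadow hound".
Within "lagoon winter meadow hound", the head is "hound" (specifically "winter meadow hound") and the modifier is "lagoon".
Within "winter meadow hound", the head is "hound" (specifically "meadow hound") and the modifier is "winter".
Within "meadow hound", the head is "hound" and the modifier is "meadow".
Within "desert courier", the head is "courier" and the modifier is "desert".
Putting it together: [[lagoon [winter [meadow hound]]] [desert courier]].

[[lagoon [winter [meadow hound]]] [desert courier]]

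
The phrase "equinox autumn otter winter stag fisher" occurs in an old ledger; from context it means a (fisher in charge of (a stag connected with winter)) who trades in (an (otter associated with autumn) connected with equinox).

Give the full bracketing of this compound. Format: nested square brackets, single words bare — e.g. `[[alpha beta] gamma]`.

Whole compound: head "fisher" (specifically "winter stag fisher"), modifier "equinox autumn otter".
Within "equinox autumn otter", the head is "otter" (specifically "autumn otter") and the modifier is "equinox".
Within "autumn otter", the head is "otter" and the modifier is "autumn".
Within "winter stag fisher", the head is "fisher" and the modifier is "winter stag".
Within "winter stag", the head is "stag" and the modifier is "winter".
Putting it together: [[equinox [autumn otter]] [[winter stag] fisher]].

[[equinox [autumn otter]] [[winter stag] fisher]]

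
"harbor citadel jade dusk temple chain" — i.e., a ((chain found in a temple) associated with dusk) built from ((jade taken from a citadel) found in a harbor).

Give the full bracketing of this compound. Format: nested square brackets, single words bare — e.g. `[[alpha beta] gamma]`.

Overall it is a kind of chain (specifically "dusk temple chain"); the modifier is "harbor citadel jade".
Inside "harbor citadel jade": head "jade" (specifically "citadel jade"), modifier "harbor".
Inside "citadel jade": head "jade", modifier "citadel".
Inside "dusk temple chain": head "chain" (specifically "temple chain"), modifier "dusk".
Inside "temple chain": head "chain", modifier "temple".
Putting it together: [[harbor [citadel jade]] [dusk [temple chain]]].

[[harbor [citadel jade]] [dusk [temple chain]]]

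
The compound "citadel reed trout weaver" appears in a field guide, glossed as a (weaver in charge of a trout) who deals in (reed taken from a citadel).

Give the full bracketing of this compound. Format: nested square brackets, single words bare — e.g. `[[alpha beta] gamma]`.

[[citadel reed] [trout weaver]]

Whole compound: head "weaver" (specifically "trout weaver"), modifier "citadel reed".
Within "citadel reed", the head is "reed" and the modifier is "citadel".
Within "trout weaver", the head is "weaver" and the modifier is "trout".
Putting it together: [[citadel reed] [trout weaver]].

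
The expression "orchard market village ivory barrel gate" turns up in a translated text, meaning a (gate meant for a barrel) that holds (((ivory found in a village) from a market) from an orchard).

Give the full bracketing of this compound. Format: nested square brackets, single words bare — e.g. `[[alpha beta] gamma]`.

[[orchard [market [village ivory]]] [barrel gate]]

At the top level: head "gate" (specifically "barrel gate"); modifier "orchard market village ivory".
Inside "orchard market village ivory": head "ivory" (specifically "market village ivory"), modifier "orchard".
Inside "market village ivory": head "ivory" (specifically "village ivory"), modifier "market".
Inside "village ivory": head "ivory", modifier "village".
Inside "barrel gate": head "gate", modifier "barrel".
Putting it together: [[orchard [market [village ivory]]] [barrel gate]].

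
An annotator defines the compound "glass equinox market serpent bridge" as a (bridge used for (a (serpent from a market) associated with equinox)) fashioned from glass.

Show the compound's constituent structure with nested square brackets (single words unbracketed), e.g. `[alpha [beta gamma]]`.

[glass [[equinox [market serpent]] bridge]]

The outermost head in the paraphrase is "bridge" (specifically "equinox market serpent bridge"), modified by "glass".
Inside "equinox market serpent bridge": head "bridge", modifier "equinox market serpent".
Inside "equinox market serpent": head "serpent" (specifically "market serpent"), modifier "equinox".
Inside "market serpent": head "serpent", modifier "market".
Putting it together: [glass [[equinox [market serpent]] bridge]].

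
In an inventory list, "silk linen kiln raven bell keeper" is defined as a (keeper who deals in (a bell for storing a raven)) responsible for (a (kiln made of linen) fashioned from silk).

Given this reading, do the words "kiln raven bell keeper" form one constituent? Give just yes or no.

The top-level split is [silk linen kiln] [raven bell keeper]; the full structure is [[silk [linen kiln]] [[raven bell] keeper]].
"kiln raven bell keeper" straddles a constituent boundary, so it is not a single unit.

no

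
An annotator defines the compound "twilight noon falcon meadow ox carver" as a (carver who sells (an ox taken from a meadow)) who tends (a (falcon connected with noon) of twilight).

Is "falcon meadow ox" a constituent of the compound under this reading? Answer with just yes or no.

The top-level split is [twilight noon falcon] [meadow ox carver]; the full structure is [[twilight [noon falcon]] [[meadow ox] carver]].
"falcon meadow ox" straddles a constituent boundary, so it is not a single unit.

no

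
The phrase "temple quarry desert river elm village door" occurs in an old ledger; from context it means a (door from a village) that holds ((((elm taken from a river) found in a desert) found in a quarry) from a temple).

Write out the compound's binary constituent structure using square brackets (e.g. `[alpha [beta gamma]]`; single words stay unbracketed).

At the top level: head "door" (specifically "village door"); modifier "temple quarry desert river elm".
Within "temple quarry desert river elm", the head is "elm" (specifically "quarry desert river elm") and the modifier is "temple".
Within "quarry desert river elm", the head is "elm" (specifically "desert river elm") and the modifier is "quarry".
Within "desert river elm", the head is "elm" (specifically "river elm") and the modifier is "desert".
Within "river elm", the head is "elm" and the modifier is "river".
Within "village door", the head is "door" and the modifier is "village".
Assembled: [[temple [quarry [desert [river elm]]]] [village door]].

[[temple [quarry [desert [river elm]]]] [village door]]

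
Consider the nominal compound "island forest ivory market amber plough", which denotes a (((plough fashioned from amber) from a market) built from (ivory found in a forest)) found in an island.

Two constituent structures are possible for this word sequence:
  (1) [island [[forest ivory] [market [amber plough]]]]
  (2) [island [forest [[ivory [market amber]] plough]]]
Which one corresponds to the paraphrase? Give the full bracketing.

The paraphrase's head is the "plough" part ("forest ivory market amber plough"); its modifier is "island".
That top-level split, carried through the inner groups, gives [island [[forest ivory] [market [amber plough]]]].

[island [[forest ivory] [market [amber plough]]]]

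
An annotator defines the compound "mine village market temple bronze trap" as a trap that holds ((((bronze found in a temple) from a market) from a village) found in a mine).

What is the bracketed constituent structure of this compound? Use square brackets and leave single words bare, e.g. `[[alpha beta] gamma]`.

The outermost head in the paraphrase is "trap", modified by "mine village market temple bronze".
Within "mine village market temple bronze", the head is "bronze" (specifically "village market temple bronze") and the modifier is "mine".
Within "village market temple bronze", the head is "bronze" (specifically "market temple bronze") and the modifier is "village".
Within "market temple bronze", the head is "bronze" (specifically "temple bronze") and the modifier is "market".
Within "temple bronze", the head is "bronze" and the modifier is "temple".
So the structure is [[mine [village [market [temple bronze]]]] trap].

[[mine [village [market [temple bronze]]]] trap]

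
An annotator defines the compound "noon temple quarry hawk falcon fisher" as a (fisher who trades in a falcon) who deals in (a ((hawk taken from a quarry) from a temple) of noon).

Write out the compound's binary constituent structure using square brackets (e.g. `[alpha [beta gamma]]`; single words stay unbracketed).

The outermost head in the paraphrase is "fisher" (specifically "falcon fisher"), modified by "noon temple quarry hawk".
Within "noon temple quarry hawk", the head is "hawk" (specifically "temple quarry hawk") and the modifier is "noon".
Within "temple quarry hawk", the head is "hawk" (specifically "quarry hawk") and the modifier is "temple".
Within "quarry hawk", the head is "hawk" and the modifier is "quarry".
Within "falcon fisher", the head is "fisher" and the modifier is "falcon".
Putting it together: [[noon [temple [quarry hawk]]] [falcon fisher]].

[[noon [temple [quarry hawk]]] [falcon fisher]]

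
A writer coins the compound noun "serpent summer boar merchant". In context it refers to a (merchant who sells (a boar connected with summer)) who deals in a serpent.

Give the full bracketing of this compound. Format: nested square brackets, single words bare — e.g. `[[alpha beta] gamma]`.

[serpent [[summer boar] merchant]]

Overall it is a kind of merchant (specifically "summer boar merchant"); the modifier is "serpent".
"summer boar merchant" → head "merchant", modifier "summer boar".
"summer boar" → head "boar", modifier "summer".
So the structure is [serpent [[summer boar] merchant]].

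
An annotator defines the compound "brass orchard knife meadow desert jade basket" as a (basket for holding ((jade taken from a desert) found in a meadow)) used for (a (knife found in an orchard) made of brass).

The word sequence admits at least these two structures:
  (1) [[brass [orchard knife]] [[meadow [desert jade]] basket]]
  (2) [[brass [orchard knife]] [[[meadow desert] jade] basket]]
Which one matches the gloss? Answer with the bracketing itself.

The paraphrase's head is the "basket" part ("meadow desert jade basket"); its modifier is "brass orchard knife".
That top-level split, carried through the inner groups, gives [[brass [orchard knife]] [[meadow [desert jade]] basket]].

[[brass [orchard knife]] [[meadow [desert jade]] basket]]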